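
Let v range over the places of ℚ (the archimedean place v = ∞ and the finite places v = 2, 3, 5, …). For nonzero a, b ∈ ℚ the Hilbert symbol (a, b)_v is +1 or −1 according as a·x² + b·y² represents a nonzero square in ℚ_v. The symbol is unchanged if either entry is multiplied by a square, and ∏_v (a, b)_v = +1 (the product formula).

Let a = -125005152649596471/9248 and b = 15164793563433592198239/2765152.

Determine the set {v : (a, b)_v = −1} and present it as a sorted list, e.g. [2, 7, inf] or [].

(a, b) ≡ (-124062, 1133802618) mod (ℚ^×)²; places V = {2, 3, 7, 13, 17, 19, 23, 29, 31, 37, ∞}.
(a,b)_∞: sgn(-124062)=−, sgn(1133802618)=+, so +1.
(a,b)_23: α=1, u≡21; β=-1, v≡3 (mod 23); (21|23)=-1, (3|23)=+1; sign (−1)^1·-1^-1·+1^1 = +1.
(a,b)_37: α=2, u≡1; β=3, v≡1 (mod 37); (1|37)=+1, (1|37)=+1; sign (−1)^0·+1^3·+1^2 = +1.
(a,b)_31: α=1, u≡10; β=1, v≡11 (mod 31); (10|31)=+1, (11|31)=-1; sign (−1)^1·+1^1·-1^1 = +1.
(a,b)_7: α=4, u≡5; β=6, v≡1 (mod 7); (5|7)=-1, (1|7)=+1; sign (−1)^0·-1^6·+1^4 = +1.
(a,b)_17: α=-2, u≡15; β=-2, v≡5 (mod 17); (15|17)=+1, (5|17)=-1; sign (−1)^0·+1^-2·-1^-2 = +1.
(a,b)_13: α=0, u≡12; β=-1, v≡12 (mod 13); (12|13)=+1, (12|13)=+1; sign (−1)^0·+1^-1·+1^0 = +1.
(a,b)_19: α=0, u≡13; β=1, v≡7 (mod 19); (13|19)=-1, (7|19)=+1; sign (−1)^0·-1^1·+1^0 = -1.
(a,b)_29: α=3, u≡17; β=3, v≡3 (mod 29); (17|29)=-1, (3|29)=-1; sign (−1)^0·-1^3·-1^3 = +1.
(a,b)_3: α=7, u≡1; β=11, v≡2 (mod 3); (1|3)=+1, (2|3)=-1; sign (−1)^1·+1^11·-1^7 = +1.
(a,b)_2: α=-5, β=-5; u≡1, v≡5 (mod 8); ε(u)ε(v)=0·0, αω(v)=-5·1, βω(u)=-5·0; sum ≡ 1  ⇒  -1.
(-124062, 1133802618 / ℚ) ramifies at {2, 19}: a division algebra.

[2, 19]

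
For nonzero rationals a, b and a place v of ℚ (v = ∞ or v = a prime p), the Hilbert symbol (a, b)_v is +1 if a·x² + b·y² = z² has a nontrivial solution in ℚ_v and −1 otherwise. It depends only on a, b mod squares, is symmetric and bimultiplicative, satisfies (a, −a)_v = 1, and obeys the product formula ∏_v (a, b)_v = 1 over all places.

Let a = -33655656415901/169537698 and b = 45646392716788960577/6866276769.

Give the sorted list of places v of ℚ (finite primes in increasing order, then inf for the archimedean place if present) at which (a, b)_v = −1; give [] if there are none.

(a, b) ≡ (-442, 17) mod (ℚ^×)²; places V = {2, 3, 11, 13, 17, 19, 23, 31, 47, ∞}.
(a,b)_23: α=2, u≡16; β=2, v≡19 (mod 23); (16|23)=+1, (19|23)=-1; sign (−1)^0·+1^2·-1^2 = +1.
(a,b)_31: α=-2, u≡29; β=-2, v≡22 (mod 31); (29|31)=-1, (22|31)=-1; sign (−1)^0·-1^-2·-1^-2 = +1.
(a,b)_∞: sgn(-442)=−, sgn(17)=+, so +1.
(a,b)_47: α=2, u≡4; β=2, v≡6 (mod 47); (4|47)=+1, (6|47)=+1; sign (−1)^0·+1^2·+1^2 = +1.
(a,b)_13: α=1, u≡5; β=2, v≡4 (mod 13); (5|13)=-1, (4|13)=+1; sign (−1)^0·-1^2·+1^1 = +1.
(a,b)_3: α=-6, u≡2; β=-10, v≡2 (mod 3); (2|3)=-1, (2|3)=-1; sign (−1)^0·-1^-10·-1^-6 = +1.
(a,b)_2: α=-1, β=0; u≡3, v≡1 (mod 8); ε(u)ε(v)=1·0, αω(v)=-1·0, βω(u)=0·1; sum ≡ 0  ⇒  +1.
(a,b)_19: α=4, u≡2; β=6, v≡4 (mod 19); (2|19)=-1, (4|19)=+1; sign (−1)^0·-1^6·+1^4 = +1.
(a,b)_17: α=1, u≡15; β=3, v≡16 (mod 17); (15|17)=+1, (16|17)=+1; sign (−1)^0·+1^3·+1^1 = +1.
(a,b)_11: α=-2, u≡4; β=-2, v≡2 (mod 11); (4|11)=+1, (2|11)=-1; sign (−1)^0·+1^-2·-1^-2 = +1.
Ram(a, b) = ∅: the form -442·x² + 17·y² − z² is isotropic over every ℚ_v, so by Hasse–Minkowski it is isotropic over ℚ.

[]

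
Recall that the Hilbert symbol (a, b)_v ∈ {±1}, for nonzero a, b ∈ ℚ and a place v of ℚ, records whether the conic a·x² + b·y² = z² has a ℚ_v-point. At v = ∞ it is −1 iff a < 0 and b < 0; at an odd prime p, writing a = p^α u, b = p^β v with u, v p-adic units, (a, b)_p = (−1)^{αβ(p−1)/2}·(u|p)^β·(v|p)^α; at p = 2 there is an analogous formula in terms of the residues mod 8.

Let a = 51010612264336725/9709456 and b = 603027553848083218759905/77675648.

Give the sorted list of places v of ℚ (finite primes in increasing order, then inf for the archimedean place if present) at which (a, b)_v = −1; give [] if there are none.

[2, 7, 11, 13]

(a, b) ≡ (21, 4290) mod (ℚ^×)²; places V = {2, 3, 5, 7, 11, 13, 19, 23, 37, 41, ∞}.
(a,b)_2: α=-4, β=-7; u≡5, v≡1 (mod 8); ε(u)ε(v)=0·0, αω(v)=-4·0, βω(u)=-7·1; sum ≡ 1  ⇒  -1.
(a,b)_19: α=-2, u≡2; β=-2, v≡18 (mod 19); (2|19)=-1, (18|19)=-1; sign (−1)^0·-1^-2·-1^-2 = +1.
(a,b)_13: α=2, u≡2; β=3, v≡7 (mod 13); (2|13)=-1, (7|13)=-1; sign (−1)^0·-1^3·-1^2 = -1.
(a,b)_41: α=-2, u≡40; β=-2, v≡30 (mod 41); (40|41)=+1, (30|41)=-1; sign (−1)^0·+1^-2·-1^-2 = +1.
(a,b)_11: α=2, u≡7; β=3, v≡3 (mod 11); (7|11)=-1, (3|11)=+1; sign (−1)^0·-1^3·+1^2 = -1.
(a,b)_3: α=9, u≡1; β=19, v≡2 (mod 3); (1|3)=+1, (2|3)=-1; sign (−1)^1·+1^19·-1^9 = +1.
(a,b)_5: α=2, u≡4; β=1, v≡2 (mod 5); (4|5)=+1, (2|5)=-1; sign (−1)^0·+1^1·-1^2 = +1.
(a,b)_23: α=2, u≡19; β=2, v≡18 (mod 23); (19|23)=-1, (18|23)=+1; sign (−1)^0·-1^2·+1^2 = +1.
(a,b)_7: α=1, u≡5; β=2, v≡5 (mod 7); (5|7)=-1, (5|7)=-1; sign (−1)^0·-1^2·-1^1 = -1.
(a,b)_37: α=2, u≡21; β=2, v≡32 (mod 37); (21|37)=+1, (32|37)=-1; sign (−1)^0·+1^2·-1^2 = +1.
(a,b)_∞: sgn(21)=+, sgn(4290)=+, so +1.
|Ram(21, 4290)| = 4, even; anisotropic at {2, 7, 11, 13}.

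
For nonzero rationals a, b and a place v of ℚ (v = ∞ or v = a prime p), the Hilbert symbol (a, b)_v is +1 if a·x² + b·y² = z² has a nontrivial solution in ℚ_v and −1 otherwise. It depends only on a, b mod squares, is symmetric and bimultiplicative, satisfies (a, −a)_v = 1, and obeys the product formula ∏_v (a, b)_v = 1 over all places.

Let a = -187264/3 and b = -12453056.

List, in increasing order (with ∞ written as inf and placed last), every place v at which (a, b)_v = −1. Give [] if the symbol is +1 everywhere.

Mod squares: a ≡ -8778, b ≡ -11. Check v ∈ {∞, 2, 3, 7, 11, 19}.
v=2: v_2(a)=7, v_2(b)=6; units ≡ 3, 5 (mod 8); ε·ε+αω+βω = 1·0+7·1+6·1 ≡ 1  ⇒  (a,b)_2 = -1.
v=3: a=3^-1·(≡2), b=3^0·(≡1) mod 3; (2|3)=-1, (1|3)=+1; (−1)^{-1·0·1}·(-1)^0·(+1)^-1 = +1.
v=7: a=7^1·(≡3), b=7^2·(≡5) mod 7; (3|7)=-1, (5|7)=-1; (−1)^{1·2·3}·(-1)^2·(-1)^1 = -1.
v=19: a=19^1·(≡8), b=19^2·(≡8) mod 19; (8|19)=-1, (8|19)=-1; (−1)^{1·2·9}·(-1)^2·(-1)^1 = -1.
v=∞: -8778 < 0 and -11 < 0  ⇒  (a,b)_∞ = -1.
v=11: a=11^1·(≡5), b=11^1·(≡2) mod 11; (5|11)=+1, (2|11)=-1; (−1)^{1·1·5}·(+1)^1·(-1)^1 = +1.
(-8778, -11 / ℚ) ramifies at {2, 7, 19, ∞}: a division algebra.

[2, 7, 19, inf]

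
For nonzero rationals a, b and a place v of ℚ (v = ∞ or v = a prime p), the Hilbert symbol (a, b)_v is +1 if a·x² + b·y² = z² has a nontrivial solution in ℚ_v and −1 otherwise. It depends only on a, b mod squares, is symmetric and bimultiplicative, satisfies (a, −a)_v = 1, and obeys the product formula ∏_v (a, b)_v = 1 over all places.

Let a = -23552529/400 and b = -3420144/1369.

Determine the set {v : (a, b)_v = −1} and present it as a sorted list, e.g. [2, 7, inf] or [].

[7, 13, 31, inf]

(a, b) ≡ (-194649, -2639) mod (ℚ^×)²; places V = {2, 3, 5, 7, 11, 13, 23, 29, 31, 37, ∞}.
(a,b)_7: α=1, u≡1; β=1, v≡2 (mod 7); (1|7)=+1, (2|7)=+1; sign (−1)^1·+1^1·+1^1 = -1.
(a,b)_29: α=0, u≡25; β=1, v≡6 (mod 29); (25|29)=+1, (6|29)=+1; sign (−1)^0·+1^1·+1^0 = +1.
(a,b)_3: α=1, u≡1; β=4, v≡1 (mod 3); (1|3)=+1, (1|3)=+1; sign (−1)^0·+1^4·+1^1 = +1.
(a,b)_∞: sgn(-194649)=−, sgn(-2639)=−, so -1.
(a,b)_11: α=2, u≡10; β=0, v≡4 (mod 11); (10|11)=-1, (4|11)=+1; sign (−1)^0·-1^0·+1^2 = +1.
(a,b)_13: α=1, u≡9; β=1, v≡8 (mod 13); (9|13)=+1, (8|13)=-1; sign (−1)^0·+1^1·-1^1 = -1.
(a,b)_23: α=1, u≡16; β=0, v≡4 (mod 23); (16|23)=+1, (4|23)=+1; sign (−1)^0·+1^0·+1^1 = +1.
(a,b)_37: α=0, u≡15; β=-2, v≡25 (mod 37); (15|37)=-1, (25|37)=+1; sign (−1)^0·-1^-2·+1^0 = +1.
(a,b)_5: α=-2, u≡1; β=0, v≡4 (mod 5); (1|5)=+1, (4|5)=+1; sign (−1)^0·+1^0·+1^-2 = +1.
(a,b)_2: α=-4, β=4; u≡7, v≡1 (mod 8); ε(u)ε(v)=1·0, αω(v)=-4·0, βω(u)=4·0; sum ≡ 0  ⇒  +1.
(a,b)_31: α=1, u≡14; β=0, v≡11 (mod 31); (14|31)=+1, (11|31)=-1; sign (−1)^0·+1^0·-1^1 = -1.
Ram(-194649, -2639) = {7, 13, 31, ∞}; no ℚ_7-point on the conic.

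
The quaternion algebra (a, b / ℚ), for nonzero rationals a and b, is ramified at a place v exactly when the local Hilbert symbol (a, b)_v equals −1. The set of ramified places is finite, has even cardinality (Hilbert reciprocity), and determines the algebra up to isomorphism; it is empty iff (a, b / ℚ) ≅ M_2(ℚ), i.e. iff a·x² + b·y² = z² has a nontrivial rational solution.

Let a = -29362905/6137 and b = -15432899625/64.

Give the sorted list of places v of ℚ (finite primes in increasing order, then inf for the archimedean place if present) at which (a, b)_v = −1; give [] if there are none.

(a, b) ≡ (-36465, -62985) mod (ℚ^×)²; places V = {2, 3, 5, 11, 13, 17, 19, ∞}.
(a,b)_∞: sgn(-36465)=−, sgn(-62985)=−, so -1.
(a,b)_3: α=5, u≡1; β=5, v≡2 (mod 3); (1|3)=+1, (2|3)=-1; sign (−1)^1·+1^5·-1^5 = +1.
(a,b)_13: α=3, u≡12; β=1, v≡9 (mod 13); (12|13)=+1, (9|13)=+1; sign (−1)^0·+1^1·+1^3 = +1.
(a,b)_19: α=-2, u≡10; β=1, v≡15 (mod 19); (10|19)=-1, (15|19)=-1; sign (−1)^0·-1^1·-1^-2 = -1.
(a,b)_11: α=1, u≡7; β=2, v≡5 (mod 11); (7|11)=-1, (5|11)=+1; sign (−1)^0·-1^2·+1^1 = +1.
(a,b)_17: α=-1, u≡14; β=1, v≡16 (mod 17); (14|17)=-1, (16|17)=+1; sign (−1)^0·-1^1·+1^-1 = -1.
(a,b)_2: α=0, β=-6; u≡7, v≡7 (mod 8); ε(u)ε(v)=1·1, αω(v)=0·0, βω(u)=-6·0; sum ≡ 1  ⇒  -1.
(a,b)_5: α=1, u≡2; β=3, v≡2 (mod 5); (2|5)=-1, (2|5)=-1; sign (−1)^0·-1^3·-1^1 = +1.
|Ram(-36465, -62985)| = 4, even; anisotropic at {2, 17, 19, ∞}.

[2, 17, 19, inf]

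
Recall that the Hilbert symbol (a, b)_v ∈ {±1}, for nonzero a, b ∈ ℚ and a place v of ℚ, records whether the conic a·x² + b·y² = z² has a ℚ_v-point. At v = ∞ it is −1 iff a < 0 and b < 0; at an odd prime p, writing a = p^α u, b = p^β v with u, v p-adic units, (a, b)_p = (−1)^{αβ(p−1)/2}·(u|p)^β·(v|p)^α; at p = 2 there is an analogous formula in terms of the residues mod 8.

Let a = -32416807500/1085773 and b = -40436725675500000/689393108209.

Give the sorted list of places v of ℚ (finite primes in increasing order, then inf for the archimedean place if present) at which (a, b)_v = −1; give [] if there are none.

[3, 7, 13, inf]

(a, b) ≡ (-39, -462) mod (ℚ^×)²; places V = {2, 3, 5, 7, 11, 13, 17, ∞}.
(a,b)_2: α=2, β=5; u≡1, v≡1 (mod 8); ε(u)ε(v)=0·0, αω(v)=2·0, βω(u)=5·0; sum ≡ 0  ⇒  +1.
(a,b)_17: α=-4, u≡6; β=-6, v≡12 (mod 17); (6|17)=-1, (12|17)=-1; sign (−1)^0·-1^-6·-1^-4 = +1.
(a,b)_∞: sgn(-39)=−, sgn(-462)=−, so -1.
(a,b)_13: α=-1, u≡3; β=-4, v≡11 (mod 13); (3|13)=+1, (11|13)=-1; sign (−1)^0·+1^-4·-1^-1 = -1.
(a,b)_11: α=2, u≡9; β=3, v≡10 (mod 11); (9|11)=+1, (10|11)=-1; sign (−1)^0·+1^3·-1^2 = +1.
(a,b)_5: α=4, u≡1; β=6, v≡2 (mod 5); (1|5)=+1, (2|5)=-1; sign (−1)^0·+1^6·-1^4 = +1.
(a,b)_7: α=2, u≡5; β=3, v≡1 (mod 7); (5|7)=-1, (1|7)=+1; sign (−1)^0·-1^3·+1^2 = -1.
(a,b)_3: α=7, u≡2; β=11, v≡2 (mod 3); (2|3)=-1, (2|3)=-1; sign (−1)^1·-1^11·-1^7 = -1.
(-39, -462 / ℚ) ramifies at {3, 7, 13, ∞}: a division algebra.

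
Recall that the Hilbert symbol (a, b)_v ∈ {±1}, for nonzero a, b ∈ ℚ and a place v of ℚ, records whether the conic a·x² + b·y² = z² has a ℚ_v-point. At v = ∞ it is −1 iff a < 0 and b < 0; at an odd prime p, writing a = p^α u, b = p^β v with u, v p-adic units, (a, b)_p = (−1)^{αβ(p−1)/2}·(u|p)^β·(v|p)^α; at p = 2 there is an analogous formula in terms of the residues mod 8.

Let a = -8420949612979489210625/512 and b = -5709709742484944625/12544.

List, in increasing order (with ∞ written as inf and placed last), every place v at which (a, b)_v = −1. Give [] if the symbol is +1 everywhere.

Mod squares: a ≡ -34, b ≡ -36465. Check v ∈ {∞, 2, 3, 5, 7, 11, 13, 17, 37, 43}.
v=43: a=43^4·(≡14), b=43^2·(≡5) mod 43; (14|43)=+1, (5|43)=-1; (−1)^{4·2·21}·(+1)^2·(-1)^4 = +1.
v=37: a=37^2·(≡10), b=37^2·(≡14) mod 37; (10|37)=+1, (14|37)=-1; (−1)^{2·2·18}·(+1)^2·(-1)^2 = +1.
v=∞: -34 < 0 and -36465 < 0  ⇒  (a,b)_∞ = -1.
v=7: a=7^2·(≡1), b=7^-2·(≡3) mod 7; (1|7)=+1, (3|7)=-1; (−1)^{2·-2·3}·(+1)^-2·(-1)^2 = +1.
v=13: a=13^4·(≡5), b=13^3·(≡4) mod 13; (5|13)=-1, (4|13)=+1; (−1)^{4·3·6}·(-1)^3·(+1)^4 = -1.
v=11: a=11^2·(≡8), b=11^5·(≡6) mod 11; (8|11)=-1, (6|11)=-1; (−1)^{2·5·5}·(-1)^5·(-1)^2 = -1.
v=2: v_2(a)=-9, v_2(b)=-8; units ≡ 7, 7 (mod 8); ε·ε+αω+βω = 1·1+-9·0+-8·0 ≡ 1  ⇒  (a,b)_2 = -1.
v=5: a=5^4·(≡4), b=5^3·(≡2) mod 5; (4|5)=+1, (2|5)=-1; (−1)^{4·3·2}·(+1)^3·(-1)^4 = +1.
v=17: a=17^1·(≡4), b=17^1·(≡11) mod 17; (4|17)=+1, (11|17)=-1; (−1)^{1·1·8}·(+1)^1·(-1)^1 = -1.
v=3: a=3^0·(≡2), b=3^1·(≡1) mod 3; (2|3)=-1, (1|3)=+1; (−1)^{0·1·1}·(-1)^1·(+1)^0 = -1.
|Ram(-34, -36465)| = 6, even; anisotropic at {2, 3, 11, 13, 17, ∞}.

[2, 3, 11, 13, 17, inf]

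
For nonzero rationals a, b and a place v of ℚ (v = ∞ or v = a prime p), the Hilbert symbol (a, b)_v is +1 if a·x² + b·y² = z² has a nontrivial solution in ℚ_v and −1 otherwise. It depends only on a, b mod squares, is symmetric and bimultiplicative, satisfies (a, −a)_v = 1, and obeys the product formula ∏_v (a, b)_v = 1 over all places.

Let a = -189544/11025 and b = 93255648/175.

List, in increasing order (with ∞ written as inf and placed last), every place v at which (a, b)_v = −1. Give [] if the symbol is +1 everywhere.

Mod squares: a ≡ -47386, b ≡ 40799346. Check v ∈ {∞, 2, 3, 5, 7, 19, 29, 41, 43}.
v=3: a=3^-2·(≡2), b=3^1·(≡2) mod 3; (2|3)=-1, (2|3)=-1; (−1)^{-2·1·1}·(-1)^1·(-1)^-2 = -1.
v=7: a=7^-2·(≡2), b=7^-1·(≡6) mod 7; (2|7)=+1, (6|7)=-1; (−1)^{-2·-1·3}·(+1)^-1·(-1)^-2 = +1.
v=∞: -47386 < 0 and 40799346 > 0  ⇒  (a,b)_∞ = +1.
v=19: a=19^1·(≡15), b=19^1·(≡9) mod 19; (15|19)=-1, (9|19)=+1; (−1)^{1·1·9}·(-1)^1·(+1)^1 = +1.
v=43: a=43^1·(≡24), b=43^1·(≡39) mod 43; (24|43)=+1, (39|43)=-1; (−1)^{1·1·21}·(+1)^1·(-1)^1 = +1.
v=29: a=29^1·(≡21), b=29^1·(≡18) mod 29; (21|29)=-1, (18|29)=-1; (−1)^{1·1·14}·(-1)^1·(-1)^1 = +1.
v=5: a=5^-2·(≡1), b=5^-2·(≡4) mod 5; (1|5)=+1, (4|5)=+1; (−1)^{-2·-2·2}·(+1)^-2·(+1)^-2 = +1.
v=41: a=41^0·(≡31), b=41^1·(≡16) mod 41; (31|41)=+1, (16|41)=+1; (−1)^{0·1·20}·(+1)^1·(+1)^0 = +1.
v=2: v_2(a)=3, v_2(b)=5; units ≡ 3, 1 (mod 8); ε·ε+αω+βω = 1·0+3·0+5·1 ≡ 1  ⇒  (a,b)_2 = -1.
Ram(-47386, 40799346) = {2, 3}; no ℚ_2-point on the conic.

[2, 3]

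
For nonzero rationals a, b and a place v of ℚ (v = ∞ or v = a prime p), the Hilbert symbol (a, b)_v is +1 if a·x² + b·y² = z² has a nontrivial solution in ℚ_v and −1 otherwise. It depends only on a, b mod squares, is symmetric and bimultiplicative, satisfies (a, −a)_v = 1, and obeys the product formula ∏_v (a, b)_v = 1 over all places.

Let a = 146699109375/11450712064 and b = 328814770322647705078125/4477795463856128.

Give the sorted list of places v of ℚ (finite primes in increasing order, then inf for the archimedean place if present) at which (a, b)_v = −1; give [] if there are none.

(a, b) ≡ (663, 73370) mod (ℚ^×)²; places V = {2, 3, 5, 7, 11, 13, 17, 19, 23, 29, ∞}.
(a,b)_17: α=3, u≡10; β=6, v≡4 (mod 17); (10|17)=-1, (4|17)=+1; sign (−1)^0·-1^6·+1^3 = +1.
(a,b)_11: α=-2, u≡1; β=1, v≡5 (mod 11); (1|11)=+1, (5|11)=+1; sign (−1)^0·+1^1·+1^-2 = +1.
(a,b)_7: α=2, u≡3; β=0, v≡3 (mod 7); (3|7)=-1, (3|7)=-1; sign (−1)^0·-1^0·-1^2 = +1.
(a,b)_∞: sgn(663)=+, sgn(73370)=+, so +1.
(a,b)_3: α=1, u≡2; β=2, v≡2 (mod 3); (2|3)=-1, (2|3)=-1; sign (−1)^0·-1^2·-1^1 = -1.
(a,b)_19: α=-2, u≡7; β=-4, v≡11 (mod 19); (7|19)=+1, (11|19)=+1; sign (−1)^0·+1^-4·+1^-2 = +1.
(a,b)_2: α=-18, β=-35; u≡7, v≡5 (mod 8); ε(u)ε(v)=1·0, αω(v)=-18·1, βω(u)=-35·0; sum ≡ 0  ⇒  +1.
(a,b)_13: α=1, u≡9; β=2, v≡11 (mod 13); (9|13)=+1, (11|13)=-1; sign (−1)^0·+1^2·-1^1 = -1.
(a,b)_5: α=6, u≡2; β=13, v≡1 (mod 5); (2|5)=-1, (1|5)=+1; sign (−1)^0·-1^13·+1^6 = -1.
(a,b)_29: α=0, u≡25; β=1, v≡7 (mod 29); (25|29)=+1, (7|29)=+1; sign (−1)^0·+1^1·+1^0 = +1.
(a,b)_23: α=0, u≡22; β=1, v≡18 (mod 23); (22|23)=-1, (18|23)=+1; sign (−1)^0·-1^1·+1^0 = -1.
(663, 73370 / ℚ) ramifies at {3, 5, 13, 23}: a division algebra.

[3, 5, 13, 23]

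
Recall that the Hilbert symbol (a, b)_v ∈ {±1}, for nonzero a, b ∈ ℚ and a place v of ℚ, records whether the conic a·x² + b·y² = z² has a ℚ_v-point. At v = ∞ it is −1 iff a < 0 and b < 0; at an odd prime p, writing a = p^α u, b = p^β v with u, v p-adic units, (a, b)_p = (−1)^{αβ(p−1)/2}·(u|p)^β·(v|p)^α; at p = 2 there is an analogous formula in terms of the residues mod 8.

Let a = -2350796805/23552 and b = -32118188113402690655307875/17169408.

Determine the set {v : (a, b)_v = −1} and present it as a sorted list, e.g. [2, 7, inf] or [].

[5, 7, 17, inf]

(a, b) ≡ (-424235, -805) mod (ℚ^×)²; places V = {2, 3, 5, 7, 11, 17, 23, 31, ∞}.
(a,b)_5: α=1, u≡2; β=3, v≡4 (mod 5); (2|5)=-1, (4|5)=+1; sign (−1)^0·-1^3·+1^1 = -1.
(a,b)_11: α=0, u≡6; β=2, v≡3 (mod 11); (6|11)=-1, (3|11)=+1; sign (−1)^0·-1^2·+1^0 = +1.
(a,b)_2: α=-10, β=-10; u≡5, v≡3 (mod 8); ε(u)ε(v)=0·1, αω(v)=-10·1, βω(u)=-10·1; sum ≡ 0  ⇒  +1.
(a,b)_17: α=3, u≡2; β=8, v≡7 (mod 17); (2|17)=+1, (7|17)=-1; sign (−1)^0·+1^8·-1^3 = -1.
(a,b)_31: α=1, u≡6; β=6, v≡4 (mod 31); (6|31)=-1, (4|31)=+1; sign (−1)^0·-1^6·+1^1 = +1.
(a,b)_23: α=-1, u≡12; β=-1, v≡14 (mod 23); (12|23)=+1, (14|23)=-1; sign (−1)^1·+1^-1·-1^-1 = +1.
(a,b)_3: α=2, u≡1; β=-6, v≡2 (mod 3); (1|3)=+1, (2|3)=-1; sign (−1)^0·+1^-6·-1^2 = +1.
(a,b)_∞: sgn(-424235)=−, sgn(-805)=−, so -1.
(a,b)_7: α=3, u≡4; β=3, v≡1 (mod 7); (4|7)=+1, (1|7)=+1; sign (−1)^1·+1^3·+1^3 = -1.
(-424235, -805 / ℚ) ramifies at {5, 7, 17, ∞}: a division algebra.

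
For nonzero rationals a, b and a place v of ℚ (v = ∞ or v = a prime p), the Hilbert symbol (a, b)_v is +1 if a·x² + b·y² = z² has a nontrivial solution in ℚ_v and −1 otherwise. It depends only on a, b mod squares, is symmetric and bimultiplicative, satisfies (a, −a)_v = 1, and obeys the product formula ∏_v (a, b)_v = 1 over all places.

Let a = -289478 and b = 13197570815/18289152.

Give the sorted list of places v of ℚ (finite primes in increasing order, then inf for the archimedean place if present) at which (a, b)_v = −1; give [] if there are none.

(a, b) ≡ (-289478, 1870) mod (ℚ^×)²; places V = {2, 3, 5, 7, 11, 13, 17, 23, 29, 31, ∞}.
(a,b)_5: α=0, u≡2; β=1, v≡4 (mod 5); (2|5)=-1, (4|5)=+1; sign (−1)^0·-1^1·+1^0 = -1.
(a,b)_7: α=1, u≡2; β=-2, v≡2 (mod 7); (2|7)=+1, (2|7)=+1; sign (−1)^0·+1^-2·+1^1 = +1.
(a,b)_13: α=0, u≡6; β=2, v≡11 (mod 13); (6|13)=-1, (11|13)=-1; sign (−1)^0·-1^2·-1^0 = +1.
(a,b)_∞: sgn(-289478)=−, sgn(1870)=+, so +1.
(a,b)_11: α=0, u≡9; β=1, v≡1 (mod 11); (9|11)=+1, (1|11)=+1; sign (−1)^0·+1^1·+1^0 = +1.
(a,b)_29: α=1, u≡23; β=0, v≡14 (mod 29); (23|29)=+1, (14|29)=-1; sign (−1)^0·+1^0·-1^1 = -1.
(a,b)_17: α=0, u≡15; β=5, v≡8 (mod 17); (15|17)=+1, (8|17)=+1; sign (−1)^0·+1^5·+1^0 = +1.
(a,b)_31: α=1, u≡24; β=0, v≡9 (mod 31); (24|31)=-1, (9|31)=+1; sign (−1)^0·-1^0·+1^1 = +1.
(a,b)_23: α=1, u≡18; β=0, v≡11 (mod 23); (18|23)=+1, (11|23)=-1; sign (−1)^0·+1^0·-1^1 = -1.
(a,b)_3: α=0, u≡1; β=-6, v≡1 (mod 3); (1|3)=+1, (1|3)=+1; sign (−1)^0·+1^-6·+1^0 = +1.
(a,b)_2: α=1, β=-9; u≡5, v≡7 (mod 8); ε(u)ε(v)=0·1, αω(v)=1·0, βω(u)=-9·1; sum ≡ 1  ⇒  -1.
(-289478, 1870 / ℚ) ramifies at {2, 5, 23, 29}: a division algebra.

[2, 5, 23, 29]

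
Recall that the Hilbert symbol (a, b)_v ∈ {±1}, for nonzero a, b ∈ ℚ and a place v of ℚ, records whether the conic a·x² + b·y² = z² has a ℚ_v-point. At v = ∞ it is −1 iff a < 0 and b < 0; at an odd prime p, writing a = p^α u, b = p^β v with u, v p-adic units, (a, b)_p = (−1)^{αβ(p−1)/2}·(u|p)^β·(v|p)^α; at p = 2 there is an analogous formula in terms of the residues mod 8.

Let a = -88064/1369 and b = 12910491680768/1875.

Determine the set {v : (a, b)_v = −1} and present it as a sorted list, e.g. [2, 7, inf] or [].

[11, 53]

Mod squares: a ≡ -86, b ≡ 1278519. Check v ∈ {∞, 2, 3, 5, 11, 17, 37, 43, 53}.
v=17: a=17^0·(≡9), b=17^1·(≡8) mod 17; (9|17)=+1, (8|17)=+1; (−1)^{0·1·8}·(+1)^1·(+1)^0 = +1.
v=43: a=43^1·(≡10), b=43^3·(≡19) mod 43; (10|43)=+1, (19|43)=-1; (−1)^{1·3·21}·(+1)^3·(-1)^1 = +1.
v=11: a=11^0·(≡7), b=11^1·(≡1) mod 11; (7|11)=-1, (1|11)=+1; (−1)^{0·1·5}·(-1)^1·(+1)^0 = -1.
v=2: v_2(a)=11, v_2(b)=14; units ≡ 5, 7 (mod 8); ε·ε+αω+βω = 0·1+11·0+14·1 ≡ 0  ⇒  (a,b)_2 = +1.
v=5: a=5^0·(≡4), b=5^-4·(≡1) mod 5; (4|5)=+1, (1|5)=+1; (−1)^{0·-4·2}·(+1)^-4·(+1)^0 = +1.
v=37: a=37^-2·(≡33), b=37^0·(≡36) mod 37; (33|37)=+1, (36|37)=+1; (−1)^{-2·0·18}·(+1)^0·(+1)^-2 = +1.
v=3: a=3^0·(≡1), b=3^-1·(≡2) mod 3; (1|3)=+1, (2|3)=-1; (−1)^{0·-1·1}·(+1)^-1·(-1)^0 = +1.
v=∞: -86 < 0 and 1278519 > 0  ⇒  (a,b)_∞ = +1.
v=53: a=53^0·(≡27), b=53^1·(≡5) mod 53; (27|53)=-1, (5|53)=-1; (−1)^{0·1·26}·(-1)^1·(-1)^0 = -1.
|Ram(-86, 1278519)| = 2, even; anisotropic at {11, 53}.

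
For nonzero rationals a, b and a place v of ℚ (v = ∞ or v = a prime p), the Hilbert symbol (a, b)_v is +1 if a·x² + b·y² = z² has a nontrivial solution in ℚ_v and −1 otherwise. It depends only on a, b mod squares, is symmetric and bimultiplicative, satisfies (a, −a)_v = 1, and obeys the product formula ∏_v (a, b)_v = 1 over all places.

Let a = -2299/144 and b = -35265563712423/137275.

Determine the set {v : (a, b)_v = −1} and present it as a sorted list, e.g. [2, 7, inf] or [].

[19, 31, 41, inf]

(a, b) ≡ (-19, -11422477) mod (ℚ^×)²; places V = {2, 3, 5, 11, 17, 19, 23, 31, 37, 41, 43, ∞}.
(a,b)_3: α=-2, u≡2; β=4, v≡2 (mod 3); (2|3)=-1, (2|3)=-1; sign (−1)^0·-1^4·-1^-2 = +1.
(a,b)_41: α=0, u≡35; β=1, v≡20 (mod 41); (35|41)=-1, (20|41)=+1; sign (−1)^0·-1^1·+1^0 = -1.
(a,b)_5: α=0, u≡4; β=-2, v≡2 (mod 5); (4|5)=+1, (2|5)=-1; sign (−1)^0·+1^-2·-1^0 = +1.
(a,b)_43: α=0, u≡13; β=1, v≡17 (mod 43); (13|43)=+1, (17|43)=+1; sign (−1)^0·+1^1·+1^0 = +1.
(a,b)_23: α=0, u≡4; β=2, v≡16 (mod 23); (4|23)=+1, (16|23)=+1; sign (−1)^0·+1^2·+1^0 = +1.
(a,b)_11: α=2, u≡3; β=1, v≡9 (mod 11); (3|11)=+1, (9|11)=+1; sign (−1)^0·+1^1·+1^2 = +1.
(a,b)_19: α=1, u≡8; β=-1, v≡12 (mod 19); (8|19)=-1, (12|19)=-1; sign (−1)^1·-1^-1·-1^1 = -1.
(a,b)_37: α=0, u≡29; β=2, v≡18 (mod 37); (29|37)=-1, (18|37)=-1; sign (−1)^0·-1^2·-1^0 = +1.
(a,b)_∞: sgn(-19)=−, sgn(-11422477)=−, so -1.
(a,b)_17: α=0, u≡8; β=-2, v≡3 (mod 17); (8|17)=+1, (3|17)=-1; sign (−1)^0·+1^-2·-1^0 = +1.
(a,b)_31: α=0, u≡23; β=1, v≡3 (mod 31); (23|31)=-1, (3|31)=-1; sign (−1)^0·-1^1·-1^0 = -1.
(a,b)_2: α=-4, β=0; u≡5, v≡3 (mod 8); ε(u)ε(v)=0·1, αω(v)=-4·1, βω(u)=0·1; sum ≡ 0  ⇒  +1.
(-19, -11422477 / ℚ) ramifies at {19, 31, 41, ∞}: a division algebra.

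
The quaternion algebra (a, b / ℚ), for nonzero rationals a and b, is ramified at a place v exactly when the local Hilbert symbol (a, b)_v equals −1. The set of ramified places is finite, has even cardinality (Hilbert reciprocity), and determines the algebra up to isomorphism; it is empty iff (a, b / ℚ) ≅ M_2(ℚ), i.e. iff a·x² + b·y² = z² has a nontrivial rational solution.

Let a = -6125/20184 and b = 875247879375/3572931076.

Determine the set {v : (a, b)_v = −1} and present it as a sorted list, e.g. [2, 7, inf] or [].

[3, 5]

(a, b) ≡ (-30, 23) mod (ℚ^×)²; places V = {2, 3, 5, 7, 11, 13, 17, 19, 23, 29, ∞}.
(a,b)_13: α=0, u≡3; β=-2, v≡4 (mod 13); (3|13)=+1, (4|13)=+1; sign (−1)^0·+1^-2·+1^0 = +1.
(a,b)_11: α=0, u≡9; β=-4, v≡1 (mod 11); (9|11)=+1, (1|11)=+1; sign (−1)^0·+1^-4·+1^0 = +1.
(a,b)_∞: sgn(-30)=−, sgn(23)=+, so +1.
(a,b)_23: α=0, u≡3; β=1, v≡16 (mod 23); (3|23)=+1, (16|23)=+1; sign (−1)^0·+1^1·+1^0 = +1.
(a,b)_2: α=-3, β=-2; u≡1, v≡7 (mod 8); ε(u)ε(v)=0·1, αω(v)=-3·0, βω(u)=-2·0; sum ≡ 0  ⇒  +1.
(a,b)_5: α=3, u≡4; β=4, v≡2 (mod 5); (4|5)=+1, (2|5)=-1; sign (−1)^0·+1^4·-1^3 = -1.
(a,b)_17: α=0, u≡16; β=4, v≡12 (mod 17); (16|17)=+1, (12|17)=-1; sign (−1)^0·+1^4·-1^0 = +1.
(a,b)_3: α=-1, u≡2; β=6, v≡2 (mod 3); (2|3)=-1, (2|3)=-1; sign (−1)^0·-1^6·-1^-1 = -1.
(a,b)_19: α=0, u≡2; β=-2, v≡5 (mod 19); (2|19)=-1, (5|19)=+1; sign (−1)^0·-1^-2·+1^0 = +1.
(a,b)_7: α=2, u≡5; β=0, v≡2 (mod 7); (5|7)=-1, (2|7)=+1; sign (−1)^0·-1^0·+1^2 = +1.
(a,b)_29: α=-2, u≡7; β=0, v≡9 (mod 29); (7|29)=+1, (9|29)=+1; sign (−1)^0·+1^0·+1^-2 = +1.
(-30, 23 / ℚ) ramifies at {3, 5}: a division algebra.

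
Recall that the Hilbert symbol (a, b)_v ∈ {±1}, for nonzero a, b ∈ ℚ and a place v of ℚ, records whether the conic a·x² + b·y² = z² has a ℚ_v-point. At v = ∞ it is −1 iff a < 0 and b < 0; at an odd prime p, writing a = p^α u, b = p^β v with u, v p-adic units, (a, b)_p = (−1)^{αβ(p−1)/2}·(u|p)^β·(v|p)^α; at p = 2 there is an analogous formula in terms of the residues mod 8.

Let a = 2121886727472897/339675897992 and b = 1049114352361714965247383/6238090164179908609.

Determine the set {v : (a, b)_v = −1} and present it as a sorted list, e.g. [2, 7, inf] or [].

(a, b) ≡ (66, 7) mod (ℚ^×)²; places V = {2, 3, 7, 11, 17, 19, 23, 29, 31, ∞}.
(a,b)_2: α=-3, β=0; u≡1, v≡7 (mod 8); ε(u)ε(v)=0·1, αω(v)=-3·0, βω(u)=0·0; sum ≡ 0  ⇒  +1.
(a,b)_23: α=-2, u≡19; β=-4, v≡19 (mod 23); (19|23)=-1, (19|23)=-1; sign (−1)^0·-1^-4·-1^-2 = +1.
(a,b)_17: α=-4, u≡13; β=-6, v≡3 (mod 17); (13|17)=+1, (3|17)=-1; sign (−1)^0·+1^-6·-1^-4 = +1.
(a,b)_7: α=4, u≡3; β=7, v≡4 (mod 7); (3|7)=-1, (4|7)=+1; sign (−1)^0·-1^7·+1^4 = -1.
(a,b)_∞: sgn(66)=+, sgn(7)=+, so +1.
(a,b)_3: α=7, u≡1; β=8, v≡1 (mod 3); (1|3)=+1, (1|3)=+1; sign (−1)^0·+1^8·+1^7 = +1.
(a,b)_19: α=2, u≡1; β=4, v≡5 (mod 19); (1|19)=+1, (5|19)=+1; sign (−1)^0·+1^4·+1^2 = +1.
(a,b)_29: α=2, u≡26; β=2, v≡25 (mod 29); (26|29)=-1, (25|29)=+1; sign (−1)^0·-1^2·+1^2 = +1.
(a,b)_11: α=3, u≡8; β=6, v≡2 (mod 11); (8|11)=-1, (2|11)=-1; sign (−1)^0·-1^6·-1^3 = -1.
(a,b)_31: α=-2, u≡1; β=-4, v≡28 (mod 31); (1|31)=+1, (28|31)=+1; sign (−1)^0·+1^-4·+1^-2 = +1.
(66, 7 / ℚ) ramifies at {7, 11}: a division algebra.

[7, 11]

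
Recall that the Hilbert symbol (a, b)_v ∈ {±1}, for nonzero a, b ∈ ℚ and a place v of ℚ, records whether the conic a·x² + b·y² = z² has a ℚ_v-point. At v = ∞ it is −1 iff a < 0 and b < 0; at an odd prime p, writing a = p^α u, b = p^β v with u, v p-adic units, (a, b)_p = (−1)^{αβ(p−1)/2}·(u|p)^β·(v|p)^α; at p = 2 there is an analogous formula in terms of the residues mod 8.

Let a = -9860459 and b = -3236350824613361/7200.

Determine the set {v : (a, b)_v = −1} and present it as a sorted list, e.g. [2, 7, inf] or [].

[2, 13, 17, 41, 47, inf]

(a, b) ≡ (-9860459, -133042) mod (ℚ^×)²; places V = {2, 3, 5, 7, 13, 17, 19, 41, 43, 47, ∞}.
(a,b)_3: α=0, u≡1; β=-2, v≡2 (mod 3); (1|3)=+1, (2|3)=-1; sign (−1)^0·+1^-2·-1^0 = +1.
(a,b)_2: α=0, β=-5; u≡5, v≡7 (mod 8); ε(u)ε(v)=0·1, αω(v)=0·0, βω(u)=-5·1; sum ≡ 1  ⇒  -1.
(a,b)_5: α=0, u≡1; β=-2, v≡3 (mod 5); (1|5)=+1, (3|5)=-1; sign (−1)^0·+1^-2·-1^0 = +1.
(a,b)_19: α=0, u≡9; β=4, v≡18 (mod 19); (9|19)=+1, (18|19)=-1; sign (−1)^0·+1^4·-1^0 = +1.
(a,b)_13: α=0, u≡2; β=3, v≡3 (mod 13); (2|13)=-1, (3|13)=+1; sign (−1)^0·-1^3·+1^0 = -1.
(a,b)_41: α=1, u≡7; β=0, v≡27 (mod 41); (7|41)=-1, (27|41)=-1; sign (−1)^0·-1^0·-1^1 = -1.
(a,b)_43: α=1, u≡6; β=1, v≡19 (mod 43); (6|43)=+1, (19|43)=-1; sign (−1)^1·+1^1·-1^1 = +1.
(a,b)_∞: sgn(-9860459)=−, sgn(-133042)=−, so -1.
(a,b)_47: α=1, u≡11; β=2, v≡33 (mod 47); (11|47)=-1, (33|47)=-1; sign (−1)^0·-1^2·-1^1 = -1.
(a,b)_17: α=1, u≡13; β=1, v≡6 (mod 17); (13|17)=+1, (6|17)=-1; sign (−1)^0·+1^1·-1^1 = -1.
(a,b)_7: α=1, u≡1; β=1, v≡6 (mod 7); (1|7)=+1, (6|7)=-1; sign (−1)^1·+1^1·-1^1 = +1.
|Ram(-9860459, -133042)| = 6, even; anisotropic at {2, 13, 17, 41, 47, ∞}.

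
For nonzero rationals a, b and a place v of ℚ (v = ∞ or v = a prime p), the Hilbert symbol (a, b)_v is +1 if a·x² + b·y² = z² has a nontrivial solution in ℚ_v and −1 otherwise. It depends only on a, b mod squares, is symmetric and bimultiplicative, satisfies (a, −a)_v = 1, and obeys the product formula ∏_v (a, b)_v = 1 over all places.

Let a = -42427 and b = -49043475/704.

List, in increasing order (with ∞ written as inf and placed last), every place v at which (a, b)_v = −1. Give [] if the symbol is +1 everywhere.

(a, b) ≡ (-42427, -3289) mod (ℚ^×)²; places V = {2, 3, 5, 7, 11, 13, 19, 23, 29, ∞}.
(a,b)_11: α=1, u≡4; β=-1, v≡4 (mod 11); (4|11)=+1, (4|11)=+1; sign (−1)^1·+1^-1·+1^1 = -1.
(a,b)_29: α=1, u≡16; β=0, v≡17 (mod 29); (16|29)=+1, (17|29)=-1; sign (−1)^0·+1^0·-1^1 = -1.
(a,b)_7: α=1, u≡1; β=0, v≡4 (mod 7); (1|7)=+1, (4|7)=+1; sign (−1)^0·+1^0·+1^1 = +1.
(a,b)_3: α=0, u≡2; β=8, v≡2 (mod 3); (2|3)=-1, (2|3)=-1; sign (−1)^0·-1^8·-1^0 = +1.
(a,b)_5: α=0, u≡3; β=2, v≡4 (mod 5); (3|5)=-1, (4|5)=+1; sign (−1)^0·-1^2·+1^0 = +1.
(a,b)_∞: sgn(-42427)=−, sgn(-3289)=−, so -1.
(a,b)_23: α=0, u≡8; β=1, v≡2 (mod 23); (8|23)=+1, (2|23)=+1; sign (−1)^0·+1^1·+1^0 = +1.
(a,b)_2: α=0, β=-6; u≡5, v≡7 (mod 8); ε(u)ε(v)=0·1, αω(v)=0·0, βω(u)=-6·1; sum ≡ 0  ⇒  +1.
(a,b)_13: α=0, u≡5; β=1, v≡6 (mod 13); (5|13)=-1, (6|13)=-1; sign (−1)^0·-1^1·-1^0 = -1.
(a,b)_19: α=1, u≡9; β=0, v≡9 (mod 19); (9|19)=+1, (9|19)=+1; sign (−1)^0·+1^0·+1^1 = +1.
Ram(-42427, -3289) = {11, 13, 29, ∞}; no ℚ_11-point on the conic.

[11, 13, 29, inf]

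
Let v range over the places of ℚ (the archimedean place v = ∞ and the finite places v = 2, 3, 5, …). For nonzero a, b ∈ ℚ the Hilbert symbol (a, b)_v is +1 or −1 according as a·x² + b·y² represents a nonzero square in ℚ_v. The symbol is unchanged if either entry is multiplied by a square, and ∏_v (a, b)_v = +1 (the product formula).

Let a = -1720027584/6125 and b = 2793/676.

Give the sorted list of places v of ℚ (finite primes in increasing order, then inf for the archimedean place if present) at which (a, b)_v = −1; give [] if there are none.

Mod squares: a ≡ -123395, b ≡ 57. Check v ∈ {∞, 2, 3, 5, 7, 11, 13, 19, 23, 29, 37}.
v=∞: -123395 < 0 and 57 > 0  ⇒  (a,b)_∞ = +1.
v=29: a=29^1·(≡14), b=29^0·(≡1) mod 29; (14|29)=-1, (1|29)=+1; (−1)^{1·0·14}·(-1)^0·(+1)^1 = +1.
v=11: a=11^2·(≡1), b=11^0·(≡2) mod 11; (1|11)=+1, (2|11)=-1; (−1)^{2·0·5}·(+1)^0·(-1)^2 = +1.
v=2: v_2(a)=6, v_2(b)=-2; units ≡ 5, 1 (mod 8); ε·ε+αω+βω = 0·0+6·0+-2·1 ≡ 0  ⇒  (a,b)_2 = +1.
v=23: a=23^1·(≡20), b=23^0·(≡19) mod 23; (20|23)=-1, (19|23)=-1; (−1)^{1·0·11}·(-1)^0·(-1)^1 = -1.
v=19: a=19^0·(≡12), b=19^1·(≡3) mod 19; (12|19)=-1, (3|19)=-1; (−1)^{0·1·9}·(-1)^1·(-1)^0 = -1.
v=5: a=5^-3·(≡4), b=5^0·(≡3) mod 5; (4|5)=+1, (3|5)=-1; (−1)^{-3·0·2}·(+1)^0·(-1)^-3 = -1.
v=3: a=3^2·(≡1), b=3^1·(≡1) mod 3; (1|3)=+1, (1|3)=+1; (−1)^{2·1·1}·(+1)^1·(+1)^2 = +1.
v=13: a=13^0·(≡12), b=13^-2·(≡6) mod 13; (12|13)=+1, (6|13)=-1; (−1)^{0·-2·6}·(+1)^-2·(-1)^0 = +1.
v=7: a=7^-2·(≡2), b=7^2·(≡2) mod 7; (2|7)=+1, (2|7)=+1; (−1)^{-2·2·3}·(+1)^2·(+1)^-2 = +1.
v=37: a=37^1·(≡8), b=37^0·(≡24) mod 37; (8|37)=-1, (24|37)=-1; (−1)^{1·0·18}·(-1)^0·(-1)^1 = -1.
|Ram(-123395, 57)| = 4, even; anisotropic at {5, 19, 23, 37}.

[5, 19, 23, 37]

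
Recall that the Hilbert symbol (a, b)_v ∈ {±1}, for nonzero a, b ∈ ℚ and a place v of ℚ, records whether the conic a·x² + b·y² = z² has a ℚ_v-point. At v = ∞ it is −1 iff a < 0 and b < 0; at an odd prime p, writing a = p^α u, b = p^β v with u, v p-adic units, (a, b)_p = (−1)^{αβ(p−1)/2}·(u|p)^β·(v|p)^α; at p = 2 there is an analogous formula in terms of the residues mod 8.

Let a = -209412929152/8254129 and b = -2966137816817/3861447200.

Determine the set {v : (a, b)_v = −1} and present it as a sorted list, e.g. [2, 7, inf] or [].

Mod squares: a ≡ -58, b ≡ -2146. Check v ∈ {∞, 2, 5, 7, 13, 17, 29, 37}.
v=13: a=13^-4·(≡5), b=13^-6·(≡1) mod 13; (5|13)=-1, (1|13)=+1; (−1)^{-4·-6·6}·(-1)^-6·(+1)^-4 = +1.
v=17: a=17^-2·(≡14), b=17^0·(≡15) mod 17; (14|17)=-1, (15|17)=+1; (−1)^{-2·0·8}·(-1)^0·(+1)^-2 = +1.
v=∞: -58 < 0 and -2146 < 0  ⇒  (a,b)_∞ = -1.
v=29: a=29^3·(≡17), b=29^3·(≡22) mod 29; (17|29)=-1, (22|29)=+1; (−1)^{3·3·14}·(-1)^3·(+1)^3 = -1.
v=37: a=37^2·(≡21), b=37^3·(≡33) mod 37; (21|37)=+1, (33|37)=+1; (−1)^{2·3·18}·(+1)^3·(+1)^2 = +1.
v=7: a=7^2·(≡3), b=7^4·(≡3) mod 7; (3|7)=-1, (3|7)=-1; (−1)^{2·4·3}·(-1)^4·(-1)^2 = +1.
v=2: v_2(a)=7, v_2(b)=-5; units ≡ 3, 7 (mod 8); ε·ε+αω+βω = 1·1+7·0+-5·1 ≡ 0  ⇒  (a,b)_2 = +1.
v=5: a=5^0·(≡2), b=5^-2·(≡1) mod 5; (2|5)=-1, (1|5)=+1; (−1)^{0·-2·2}·(-1)^-2·(+1)^0 = +1.
Ram(-58, -2146) = {29, ∞}; no ℚ_29-point on the conic.

[29, inf]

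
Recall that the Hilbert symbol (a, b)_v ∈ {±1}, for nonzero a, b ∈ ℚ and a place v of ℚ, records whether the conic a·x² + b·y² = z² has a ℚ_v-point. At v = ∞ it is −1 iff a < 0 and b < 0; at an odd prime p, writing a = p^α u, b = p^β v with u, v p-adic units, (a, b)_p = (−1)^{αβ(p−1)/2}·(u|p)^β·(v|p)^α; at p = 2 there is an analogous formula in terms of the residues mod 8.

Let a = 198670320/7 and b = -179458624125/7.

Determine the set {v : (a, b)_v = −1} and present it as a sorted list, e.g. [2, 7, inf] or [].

[5, 23, 31, 43]

Mod squares: a ≡ 1073065, b ≡ -24955. Check v ∈ {∞, 2, 3, 5, 7, 11, 23, 31, 43}.
v=31: a=31^1·(≡4), b=31^1·(≡25) mod 31; (4|31)=+1, (25|31)=+1; (−1)^{1·1·15}·(+1)^1·(+1)^1 = -1.
v=5: a=5^1·(≡2), b=5^3·(≡1) mod 5; (2|5)=-1, (1|5)=+1; (−1)^{1·3·2}·(-1)^3·(+1)^1 = -1.
v=7: a=7^-1·(≡2), b=7^-1·(≡3) mod 7; (2|7)=+1, (3|7)=-1; (−1)^{-1·-1·3}·(+1)^-1·(-1)^-1 = +1.
v=43: a=43^1·(≡15), b=43^2·(≡28) mod 43; (15|43)=+1, (28|43)=-1; (−1)^{1·2·21}·(+1)^2·(-1)^1 = -1.
v=23: a=23^1·(≡14), b=23^1·(≡15) mod 23; (14|23)=-1, (15|23)=-1; (−1)^{1·1·11}·(-1)^1·(-1)^1 = -1.
v=11: a=11^0·(≡5), b=11^2·(≡4) mod 11; (5|11)=+1, (4|11)=+1; (−1)^{0·2·5}·(+1)^2·(+1)^0 = +1.
v=2: v_2(a)=4, v_2(b)=0; units ≡ 1, 5 (mod 8); ε·ε+αω+βω = 0·0+4·1+0·0 ≡ 0  ⇒  (a,b)_2 = +1.
v=∞: 1073065 > 0 and -24955 < 0  ⇒  (a,b)_∞ = +1.
v=3: a=3^4·(≡1), b=3^2·(≡2) mod 3; (1|3)=+1, (2|3)=-1; (−1)^{4·2·1}·(+1)^2·(-1)^4 = +1.
|Ram(1073065, -24955)| = 4, even; anisotropic at {5, 23, 31, 43}.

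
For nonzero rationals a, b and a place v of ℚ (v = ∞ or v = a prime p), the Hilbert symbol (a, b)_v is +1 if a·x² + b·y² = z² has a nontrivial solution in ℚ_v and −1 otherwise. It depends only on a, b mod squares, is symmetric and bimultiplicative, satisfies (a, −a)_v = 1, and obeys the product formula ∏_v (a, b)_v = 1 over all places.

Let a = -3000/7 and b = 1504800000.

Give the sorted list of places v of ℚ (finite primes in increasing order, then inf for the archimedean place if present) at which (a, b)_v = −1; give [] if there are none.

Mod squares: a ≡ -210, b ≡ 1045. Check v ∈ {∞, 2, 3, 5, 7, 11, 19}.
v=∞: -210 < 0 and 1045 > 0  ⇒  (a,b)_∞ = +1.
v=7: a=7^-1·(≡3), b=7^0·(≡4) mod 7; (3|7)=-1, (4|7)=+1; (−1)^{-1·0·3}·(-1)^0·(+1)^-1 = +1.
v=2: v_2(a)=3, v_2(b)=8; units ≡ 7, 5 (mod 8); ε·ε+αω+βω = 1·0+3·1+8·0 ≡ 1  ⇒  (a,b)_2 = -1.
v=3: a=3^1·(≡2), b=3^2·(≡1) mod 3; (2|3)=-1, (1|3)=+1; (−1)^{1·2·1}·(-1)^2·(+1)^1 = +1.
v=5: a=5^3·(≡3), b=5^5·(≡1) mod 5; (3|5)=-1, (1|5)=+1; (−1)^{3·5·2}·(-1)^5·(+1)^3 = -1.
v=19: a=19^0·(≡3), b=19^1·(≡1) mod 19; (3|19)=-1, (1|19)=+1; (−1)^{0·1·9}·(-1)^1·(+1)^0 = -1.
v=11: a=11^0·(≡2), b=11^1·(≡7) mod 11; (2|11)=-1, (7|11)=-1; (−1)^{0·1·5}·(-1)^1·(-1)^0 = -1.
Ram(-210, 1045) = {2, 5, 11, 19}; no ℚ_2-point on the conic.

[2, 5, 11, 19]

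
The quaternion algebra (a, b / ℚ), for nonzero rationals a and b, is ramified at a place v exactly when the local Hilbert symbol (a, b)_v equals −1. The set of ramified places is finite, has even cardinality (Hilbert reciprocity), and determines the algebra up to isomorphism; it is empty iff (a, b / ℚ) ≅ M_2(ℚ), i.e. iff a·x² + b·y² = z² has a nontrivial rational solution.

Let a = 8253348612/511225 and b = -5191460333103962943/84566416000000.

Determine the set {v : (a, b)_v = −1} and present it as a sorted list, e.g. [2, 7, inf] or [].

(a, b) ≡ (2553, -23) mod (ℚ^×)²; places V = {2, 3, 5, 11, 13, 19, 23, 29, 31, 37, ∞}.
(a,b)_37: α=1, u≡13; β=2, v≡17 (mod 37); (13|37)=-1, (17|37)=-1; sign (−1)^0·-1^2·-1^1 = -1.
(a,b)_29: α=2, u≡28; β=2, v≡16 (mod 29); (28|29)=+1, (16|29)=+1; sign (−1)^0·+1^2·+1^2 = +1.
(a,b)_19: α=0, u≡7; β=-2, v≡14 (mod 19); (7|19)=+1, (14|19)=-1; sign (−1)^0·+1^-2·-1^0 = +1.
(a,b)_3: α=1, u≡2; β=6, v≡1 (mod 3); (2|3)=-1, (1|3)=+1; sign (−1)^0·-1^6·+1^1 = +1.
(a,b)_11: α=-2, u≡3; β=-4, v≡8 (mod 11); (3|11)=+1, (8|11)=-1; sign (−1)^0·+1^-4·-1^-2 = +1.
(a,b)_∞: sgn(2553)=+, sgn(-23)=−, so +1.
(a,b)_13: α=-2, u≡6; β=0, v≡12 (mod 13); (6|13)=-1, (12|13)=+1; sign (−1)^0·-1^0·+1^-2 = +1.
(a,b)_2: α=2, β=-10; u≡1, v≡1 (mod 8); ε(u)ε(v)=0·0, αω(v)=2·0, βω(u)=-10·0; sum ≡ 0  ⇒  +1.
(a,b)_5: α=-2, u≡3; β=-6, v≡3 (mod 5); (3|5)=-1, (3|5)=-1; sign (−1)^0·-1^-6·-1^-2 = +1.
(a,b)_31: α=2, u≡13; β=2, v≡19 (mod 31); (13|31)=-1, (19|31)=+1; sign (−1)^0·-1^2·+1^2 = +1.
(a,b)_23: α=1, u≡7; β=5, v≡15 (mod 23); (7|23)=-1, (15|23)=-1; sign (−1)^1·-1^5·-1^1 = -1.
(2553, -23 / ℚ) ramifies at {23, 37}: a division algebra.

[23, 37]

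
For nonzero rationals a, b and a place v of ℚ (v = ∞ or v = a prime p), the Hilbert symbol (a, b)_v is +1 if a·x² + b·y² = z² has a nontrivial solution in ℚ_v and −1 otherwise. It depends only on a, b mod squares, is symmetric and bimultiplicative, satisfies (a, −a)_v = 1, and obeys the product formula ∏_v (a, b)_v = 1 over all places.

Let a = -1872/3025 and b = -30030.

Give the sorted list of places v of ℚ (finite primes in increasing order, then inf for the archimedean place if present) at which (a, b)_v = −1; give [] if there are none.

[2, 3, 5, inf]

(a, b) ≡ (-13, -30030) mod (ℚ^×)²; places V = {2, 3, 5, 7, 11, 13, ∞}.
(a,b)_∞: sgn(-13)=−, sgn(-30030)=−, so -1.
(a,b)_7: α=0, u≡4; β=1, v≡1 (mod 7); (4|7)=+1, (1|7)=+1; sign (−1)^0·+1^1·+1^0 = +1.
(a,b)_5: α=-2, u≡3; β=1, v≡4 (mod 5); (3|5)=-1, (4|5)=+1; sign (−1)^0·-1^1·+1^-2 = -1.
(a,b)_2: α=4, β=1; u≡3, v≡1 (mod 8); ε(u)ε(v)=1·0, αω(v)=4·0, βω(u)=1·1; sum ≡ 1  ⇒  -1.
(a,b)_13: α=1, u≡10; β=1, v≡4 (mod 13); (10|13)=+1, (4|13)=+1; sign (−1)^0·+1^1·+1^1 = +1.
(a,b)_3: α=2, u≡2; β=1, v≡1 (mod 3); (2|3)=-1, (1|3)=+1; sign (−1)^0·-1^1·+1^2 = -1.
(a,b)_11: α=-2, u≡3; β=1, v≡9 (mod 11); (3|11)=+1, (9|11)=+1; sign (−1)^0·+1^1·+1^-2 = +1.
|Ram(-13, -30030)| = 4, even; anisotropic at {2, 3, 5, ∞}.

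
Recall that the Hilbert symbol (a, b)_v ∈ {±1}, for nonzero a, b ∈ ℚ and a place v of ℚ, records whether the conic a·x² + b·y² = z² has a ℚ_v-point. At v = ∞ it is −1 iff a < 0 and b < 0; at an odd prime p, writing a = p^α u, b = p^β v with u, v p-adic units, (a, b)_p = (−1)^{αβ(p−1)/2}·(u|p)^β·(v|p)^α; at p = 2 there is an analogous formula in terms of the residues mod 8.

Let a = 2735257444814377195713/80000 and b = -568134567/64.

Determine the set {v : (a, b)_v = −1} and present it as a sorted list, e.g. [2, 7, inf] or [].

(a, b) ≡ (546, -7) mod (ℚ^×)²; places V = {2, 3, 5, 7, 11, 13, ∞}.
(a,b)_5: α=-4, u≡1; β=0, v≡2 (mod 5); (1|5)=+1, (2|5)=-1; sign (−1)^0·+1^0·-1^-4 = +1.
(a,b)_13: α=7, u≡1; β=2, v≡8 (mod 13); (1|13)=+1, (8|13)=-1; sign (−1)^0·+1^2·-1^7 = -1.
(a,b)_7: α=5, u≡2; β=3, v≡6 (mod 7); (2|7)=+1, (6|7)=-1; sign (−1)^1·+1^3·-1^5 = +1.
(a,b)_3: α=11, u≡2; β=4, v≡2 (mod 3); (2|3)=-1, (2|3)=-1; sign (−1)^0·-1^4·-1^11 = -1.
(a,b)_∞: sgn(546)=+, sgn(-7)=−, so +1.
(a,b)_2: α=-7, β=-6; u≡1, v≡1 (mod 8); ε(u)ε(v)=0·0, αω(v)=-7·0, βω(u)=-6·0; sum ≡ 0  ⇒  +1.
(a,b)_11: α=4, u≡7; β=2, v≡5 (mod 11); (7|11)=-1, (5|11)=+1; sign (−1)^0·-1^2·+1^4 = +1.
(546, -7 / ℚ) ramifies at {3, 13}: a division algebra.

[3, 13]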